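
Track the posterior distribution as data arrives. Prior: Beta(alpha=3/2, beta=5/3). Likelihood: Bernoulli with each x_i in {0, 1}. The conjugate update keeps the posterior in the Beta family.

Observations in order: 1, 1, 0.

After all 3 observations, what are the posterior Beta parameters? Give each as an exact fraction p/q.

obs 1: x=1 → posterior Beta(5/2, 5/3)
obs 2: x=1 → posterior Beta(7/2, 5/3)
obs 3: x=0 → posterior Beta(7/2, 8/3)

alpha=7/2, beta=8/3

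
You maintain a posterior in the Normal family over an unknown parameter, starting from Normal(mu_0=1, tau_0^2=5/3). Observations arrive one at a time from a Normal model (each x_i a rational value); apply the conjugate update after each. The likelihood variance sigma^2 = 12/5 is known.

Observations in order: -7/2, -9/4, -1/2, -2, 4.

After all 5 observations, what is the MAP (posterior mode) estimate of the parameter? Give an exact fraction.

obs 1: x=-7/2 → posterior Normal(-103/122, 60/61)
obs 2: x=-9/4 → posterior Normal(-431/344, 30/43)
obs 3: x=-1/2 → posterior Normal(-13/12, 20/37)
obs 4: x=-2 → posterior Normal(-681/544, 15/34)
obs 5: x=4 → posterior Normal(-281/644, 60/161)

-281/644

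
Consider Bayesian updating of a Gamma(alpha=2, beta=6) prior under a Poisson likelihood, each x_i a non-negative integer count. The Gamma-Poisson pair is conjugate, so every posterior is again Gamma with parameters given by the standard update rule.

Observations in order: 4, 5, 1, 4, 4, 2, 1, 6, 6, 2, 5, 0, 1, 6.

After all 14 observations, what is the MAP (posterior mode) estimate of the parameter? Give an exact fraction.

obs 1: x=4 → posterior Gamma(6, 7)
obs 2: x=5 → posterior Gamma(11, 8)
obs 3: x=1 → posterior Gamma(12, 9)
obs 4: x=4 → posterior Gamma(16, 10)
obs 5: x=4 → posterior Gamma(20, 11)
obs 6: x=2 → posterior Gamma(22, 12)
obs 7: x=1 → posterior Gamma(23, 13)
obs 8: x=6 → posterior Gamma(29, 14)
obs 9: x=6 → posterior Gamma(35, 15)
obs 10: x=2 → posterior Gamma(37, 16)
obs 11: x=5 → posterior Gamma(42, 17)
obs 12: x=0 → posterior Gamma(42, 18)
obs 13: x=1 → posterior Gamma(43, 19)
obs 14: x=6 → posterior Gamma(49, 20)

12/5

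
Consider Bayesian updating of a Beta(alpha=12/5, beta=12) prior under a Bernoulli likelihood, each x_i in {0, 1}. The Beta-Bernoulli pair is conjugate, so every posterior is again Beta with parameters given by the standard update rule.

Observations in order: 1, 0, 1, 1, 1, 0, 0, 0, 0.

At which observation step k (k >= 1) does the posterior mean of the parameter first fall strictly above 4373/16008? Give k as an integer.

k = 4

obs 1: x=1 → posterior Beta(17/5, 12)
obs 2: x=0 → posterior Beta(17/5, 13)
obs 3: x=1 → posterior Beta(22/5, 13)
obs 4: x=1 → posterior Beta(27/5, 13)
obs 5: x=1 → posterior Beta(32/5, 13)
obs 6: x=0 → posterior Beta(32/5, 14)
obs 7: x=0 → posterior Beta(32/5, 15)
obs 8: x=0 → posterior Beta(32/5, 16)
obs 9: x=0 → posterior Beta(32/5, 17)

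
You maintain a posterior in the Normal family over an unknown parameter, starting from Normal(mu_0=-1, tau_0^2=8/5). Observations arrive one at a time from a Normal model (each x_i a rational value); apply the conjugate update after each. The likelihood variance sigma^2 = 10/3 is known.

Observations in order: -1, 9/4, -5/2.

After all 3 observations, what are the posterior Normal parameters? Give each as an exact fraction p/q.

mu_0=-40/61, tau_0^2=40/61

obs 1: x=-1 → posterior Normal(-1, 40/37)
obs 2: x=9/4 → posterior Normal(-10/49, 40/49)
obs 3: x=-5/2 → posterior Normal(-40/61, 40/61)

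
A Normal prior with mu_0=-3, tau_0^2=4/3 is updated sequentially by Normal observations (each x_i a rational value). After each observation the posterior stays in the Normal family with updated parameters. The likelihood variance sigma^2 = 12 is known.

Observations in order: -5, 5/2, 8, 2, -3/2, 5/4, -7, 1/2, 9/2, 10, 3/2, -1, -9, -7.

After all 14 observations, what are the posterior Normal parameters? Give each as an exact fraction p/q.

mu_0=-109/92, tau_0^2=12/23

obs 1: x=-5 → posterior Normal(-16/5, 6/5)
obs 2: x=5/2 → posterior Normal(-59/22, 12/11)
obs 3: x=8 → posterior Normal(-43/24, 1)
obs 4: x=2 → posterior Normal(-3/2, 12/13)
obs 5: x=-3/2 → posterior Normal(-3/2, 6/7)
obs 6: x=5/4 → posterior Normal(-79/60, 4/5)
obs 7: x=-7 → posterior Normal(-107/64, 3/4)
obs 8: x=1/2 → posterior Normal(-105/68, 12/17)
obs 9: x=9/2 → posterior Normal(-29/24, 2/3)
obs 10: x=10 → posterior Normal(-47/76, 12/19)
obs 11: x=3/2 → posterior Normal(-41/80, 3/5)
obs 12: x=-1 → posterior Normal(-15/28, 4/7)
obs 13: x=-9 → posterior Normal(-81/88, 6/11)
obs 14: x=-7 → posterior Normal(-109/92, 12/23)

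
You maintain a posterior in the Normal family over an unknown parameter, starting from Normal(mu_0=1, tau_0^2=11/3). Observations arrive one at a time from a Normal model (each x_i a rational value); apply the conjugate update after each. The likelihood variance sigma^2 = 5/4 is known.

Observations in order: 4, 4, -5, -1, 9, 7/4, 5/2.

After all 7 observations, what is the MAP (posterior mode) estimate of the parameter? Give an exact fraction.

obs 1: x=4 → posterior Normal(191/59, 55/59)
obs 2: x=4 → posterior Normal(367/103, 55/103)
obs 3: x=-5 → posterior Normal(1, 55/147)
obs 4: x=-1 → posterior Normal(103/191, 55/191)
obs 5: x=9 → posterior Normal(499/235, 11/47)
obs 6: x=7/4 → posterior Normal(64/31, 55/279)
obs 7: x=5/2 → posterior Normal(686/323, 55/323)

686/323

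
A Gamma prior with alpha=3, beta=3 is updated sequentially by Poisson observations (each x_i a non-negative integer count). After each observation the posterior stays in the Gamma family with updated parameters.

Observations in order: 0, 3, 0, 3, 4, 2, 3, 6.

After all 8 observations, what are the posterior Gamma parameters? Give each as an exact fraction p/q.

obs 1: x=0 → posterior Gamma(3, 4)
obs 2: x=3 → posterior Gamma(6, 5)
obs 3: x=0 → posterior Gamma(6, 6)
obs 4: x=3 → posterior Gamma(9, 7)
obs 5: x=4 → posterior Gamma(13, 8)
obs 6: x=2 → posterior Gamma(15, 9)
obs 7: x=3 → posterior Gamma(18, 10)
obs 8: x=6 → posterior Gamma(24, 11)

alpha=24, beta=11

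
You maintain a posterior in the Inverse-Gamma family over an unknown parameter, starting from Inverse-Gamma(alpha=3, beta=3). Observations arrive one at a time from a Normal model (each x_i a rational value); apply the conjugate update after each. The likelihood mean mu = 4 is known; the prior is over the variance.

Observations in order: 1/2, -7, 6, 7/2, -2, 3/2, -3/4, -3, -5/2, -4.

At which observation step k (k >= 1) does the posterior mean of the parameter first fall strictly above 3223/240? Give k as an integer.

obs 1: x=1/2 → posterior Inverse-Gamma(7/2, 73/8)
obs 2: x=-7 → posterior Inverse-Gamma(4, 557/8)
obs 3: x=6 → posterior Inverse-Gamma(9/2, 573/8)
obs 4: x=7/2 → posterior Inverse-Gamma(5, 287/4)
obs 5: x=-2 → posterior Inverse-Gamma(11/2, 359/4)
obs 6: x=3/2 → posterior Inverse-Gamma(6, 743/8)
obs 7: x=-3/4 → posterior Inverse-Gamma(13/2, 3333/32)
obs 8: x=-3 → posterior Inverse-Gamma(7, 4117/32)
obs 9: x=-5/2 → posterior Inverse-Gamma(15/2, 4793/32)
obs 10: x=-4 → posterior Inverse-Gamma(8, 5817/32)

k = 2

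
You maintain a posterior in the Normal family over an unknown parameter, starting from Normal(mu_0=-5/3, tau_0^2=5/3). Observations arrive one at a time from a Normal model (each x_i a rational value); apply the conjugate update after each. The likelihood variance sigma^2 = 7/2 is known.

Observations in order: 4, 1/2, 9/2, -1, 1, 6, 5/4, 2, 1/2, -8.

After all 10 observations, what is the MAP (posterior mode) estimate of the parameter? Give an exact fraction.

obs 1: x=4 → posterior Normal(5/31, 35/31)
obs 2: x=1/2 → posterior Normal(10/41, 35/41)
obs 3: x=9/2 → posterior Normal(55/51, 35/51)
obs 4: x=-1 → posterior Normal(45/61, 35/61)
obs 5: x=1 → posterior Normal(55/71, 35/71)
obs 6: x=6 → posterior Normal(115/81, 35/81)
obs 7: x=5/4 → posterior Normal(255/182, 5/13)
obs 8: x=2 → posterior Normal(295/202, 35/101)
obs 9: x=1/2 → posterior Normal(305/222, 35/111)
obs 10: x=-8 → posterior Normal(145/242, 35/121)

145/242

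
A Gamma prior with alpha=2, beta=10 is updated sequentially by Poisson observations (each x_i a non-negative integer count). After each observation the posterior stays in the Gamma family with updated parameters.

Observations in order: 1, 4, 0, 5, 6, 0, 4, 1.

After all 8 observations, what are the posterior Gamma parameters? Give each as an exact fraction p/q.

obs 1: x=1 → posterior Gamma(3, 11)
obs 2: x=4 → posterior Gamma(7, 12)
obs 3: x=0 → posterior Gamma(7, 13)
obs 4: x=5 → posterior Gamma(12, 14)
obs 5: x=6 → posterior Gamma(18, 15)
obs 6: x=0 → posterior Gamma(18, 16)
obs 7: x=4 → posterior Gamma(22, 17)
obs 8: x=1 → posterior Gamma(23, 18)

alpha=23, beta=18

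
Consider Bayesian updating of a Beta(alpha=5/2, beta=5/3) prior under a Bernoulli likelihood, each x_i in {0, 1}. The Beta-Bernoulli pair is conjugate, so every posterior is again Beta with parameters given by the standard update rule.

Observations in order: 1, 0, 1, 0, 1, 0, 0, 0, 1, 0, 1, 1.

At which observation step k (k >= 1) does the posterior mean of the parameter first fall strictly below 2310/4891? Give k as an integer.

k = 8

obs 1: x=1 → posterior Beta(7/2, 5/3)
obs 2: x=0 → posterior Beta(7/2, 8/3)
obs 3: x=1 → posterior Beta(9/2, 8/3)
obs 4: x=0 → posterior Beta(9/2, 11/3)
obs 5: x=1 → posterior Beta(11/2, 11/3)
obs 6: x=0 → posterior Beta(11/2, 14/3)
obs 7: x=0 → posterior Beta(11/2, 17/3)
obs 8: x=0 → posterior Beta(11/2, 20/3)
obs 9: x=1 → posterior Beta(13/2, 20/3)
obs 10: x=0 → posterior Beta(13/2, 23/3)
obs 11: x=1 → posterior Beta(15/2, 23/3)
obs 12: x=1 → posterior Beta(17/2, 23/3)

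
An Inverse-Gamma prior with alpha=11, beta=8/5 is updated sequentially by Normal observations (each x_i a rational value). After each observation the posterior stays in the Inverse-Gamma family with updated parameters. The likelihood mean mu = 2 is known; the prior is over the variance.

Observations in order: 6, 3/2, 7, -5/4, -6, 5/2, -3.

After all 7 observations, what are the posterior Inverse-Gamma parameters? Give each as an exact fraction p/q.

alpha=29/2, beta=11541/160

obs 1: x=6 → posterior Inverse-Gamma(23/2, 48/5)
obs 2: x=3/2 → posterior Inverse-Gamma(12, 389/40)
obs 3: x=7 → posterior Inverse-Gamma(25/2, 889/40)
obs 4: x=-5/4 → posterior Inverse-Gamma(13, 4401/160)
obs 5: x=-6 → posterior Inverse-Gamma(27/2, 9521/160)
obs 6: x=5/2 → posterior Inverse-Gamma(14, 9541/160)
obs 7: x=-3 → posterior Inverse-Gamma(29/2, 11541/160)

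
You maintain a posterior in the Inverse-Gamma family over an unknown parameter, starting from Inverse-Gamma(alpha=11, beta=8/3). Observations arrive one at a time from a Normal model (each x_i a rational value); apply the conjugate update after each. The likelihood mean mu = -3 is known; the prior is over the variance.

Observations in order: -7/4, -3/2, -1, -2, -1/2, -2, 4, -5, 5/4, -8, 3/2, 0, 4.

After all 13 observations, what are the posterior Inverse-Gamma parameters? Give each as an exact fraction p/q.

alpha=35/2, beta=4697/48

obs 1: x=-7/4 → posterior Inverse-Gamma(23/2, 331/96)
obs 2: x=-3/2 → posterior Inverse-Gamma(12, 439/96)
obs 3: x=-1 → posterior Inverse-Gamma(25/2, 631/96)
obs 4: x=-2 → posterior Inverse-Gamma(13, 679/96)
obs 5: x=-1/2 → posterior Inverse-Gamma(27/2, 979/96)
obs 6: x=-2 → posterior Inverse-Gamma(14, 1027/96)
obs 7: x=4 → posterior Inverse-Gamma(29/2, 3379/96)
obs 8: x=-5 → posterior Inverse-Gamma(15, 3571/96)
obs 9: x=5/4 → posterior Inverse-Gamma(31/2, 2219/48)
obs 10: x=-8 → posterior Inverse-Gamma(16, 2819/48)
obs 11: x=3/2 → posterior Inverse-Gamma(33/2, 3305/48)
obs 12: x=0 → posterior Inverse-Gamma(17, 3521/48)
obs 13: x=4 → posterior Inverse-Gamma(35/2, 4697/48)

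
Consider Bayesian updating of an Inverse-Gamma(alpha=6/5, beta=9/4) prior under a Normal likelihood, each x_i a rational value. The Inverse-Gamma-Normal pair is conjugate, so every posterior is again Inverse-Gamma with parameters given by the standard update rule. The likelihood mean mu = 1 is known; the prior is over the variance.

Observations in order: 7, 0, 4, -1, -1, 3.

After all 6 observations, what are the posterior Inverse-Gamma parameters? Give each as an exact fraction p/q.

obs 1: x=7 → posterior Inverse-Gamma(17/10, 81/4)
obs 2: x=0 → posterior Inverse-Gamma(11/5, 83/4)
obs 3: x=4 → posterior Inverse-Gamma(27/10, 101/4)
obs 4: x=-1 → posterior Inverse-Gamma(16/5, 109/4)
obs 5: x=-1 → posterior Inverse-Gamma(37/10, 117/4)
obs 6: x=3 → posterior Inverse-Gamma(21/5, 125/4)

alpha=21/5, beta=125/4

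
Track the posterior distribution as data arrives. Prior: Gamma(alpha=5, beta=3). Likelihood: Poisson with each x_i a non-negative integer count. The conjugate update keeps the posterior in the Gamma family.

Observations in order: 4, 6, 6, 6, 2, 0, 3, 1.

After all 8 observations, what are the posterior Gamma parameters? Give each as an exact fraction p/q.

obs 1: x=4 → posterior Gamma(9, 4)
obs 2: x=6 → posterior Gamma(15, 5)
obs 3: x=6 → posterior Gamma(21, 6)
obs 4: x=6 → posterior Gamma(27, 7)
obs 5: x=2 → posterior Gamma(29, 8)
obs 6: x=0 → posterior Gamma(29, 9)
obs 7: x=3 → posterior Gamma(32, 10)
obs 8: x=1 → posterior Gamma(33, 11)

alpha=33, beta=11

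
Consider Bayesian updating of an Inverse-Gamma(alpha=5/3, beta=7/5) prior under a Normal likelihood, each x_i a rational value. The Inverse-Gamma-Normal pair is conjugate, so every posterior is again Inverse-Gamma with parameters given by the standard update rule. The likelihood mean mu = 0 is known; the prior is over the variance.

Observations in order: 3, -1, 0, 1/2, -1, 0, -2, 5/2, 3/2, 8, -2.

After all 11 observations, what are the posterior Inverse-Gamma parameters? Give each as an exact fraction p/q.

obs 1: x=3 → posterior Inverse-Gamma(13/6, 59/10)
obs 2: x=-1 → posterior Inverse-Gamma(8/3, 32/5)
obs 3: x=0 → posterior Inverse-Gamma(19/6, 32/5)
obs 4: x=1/2 → posterior Inverse-Gamma(11/3, 261/40)
obs 5: x=-1 → posterior Inverse-Gamma(25/6, 281/40)
obs 6: x=0 → posterior Inverse-Gamma(14/3, 281/40)
obs 7: x=-2 → posterior Inverse-Gamma(31/6, 361/40)
obs 8: x=5/2 → posterior Inverse-Gamma(17/3, 243/20)
obs 9: x=3/2 → posterior Inverse-Gamma(37/6, 531/40)
obs 10: x=8 → posterior Inverse-Gamma(20/3, 1811/40)
obs 11: x=-2 → posterior Inverse-Gamma(43/6, 1891/40)

alpha=43/6, beta=1891/40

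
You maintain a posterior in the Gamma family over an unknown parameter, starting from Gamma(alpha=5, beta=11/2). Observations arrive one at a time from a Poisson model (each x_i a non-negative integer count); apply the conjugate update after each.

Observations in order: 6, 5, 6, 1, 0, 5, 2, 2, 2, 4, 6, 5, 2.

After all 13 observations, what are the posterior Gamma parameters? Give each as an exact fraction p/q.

alpha=51, beta=37/2

obs 1: x=6 → posterior Gamma(11, 13/2)
obs 2: x=5 → posterior Gamma(16, 15/2)
obs 3: x=6 → posterior Gamma(22, 17/2)
obs 4: x=1 → posterior Gamma(23, 19/2)
obs 5: x=0 → posterior Gamma(23, 21/2)
obs 6: x=5 → posterior Gamma(28, 23/2)
obs 7: x=2 → posterior Gamma(30, 25/2)
obs 8: x=2 → posterior Gamma(32, 27/2)
obs 9: x=2 → posterior Gamma(34, 29/2)
obs 10: x=4 → posterior Gamma(38, 31/2)
obs 11: x=6 → posterior Gamma(44, 33/2)
obs 12: x=5 → posterior Gamma(49, 35/2)
obs 13: x=2 → posterior Gamma(51, 37/2)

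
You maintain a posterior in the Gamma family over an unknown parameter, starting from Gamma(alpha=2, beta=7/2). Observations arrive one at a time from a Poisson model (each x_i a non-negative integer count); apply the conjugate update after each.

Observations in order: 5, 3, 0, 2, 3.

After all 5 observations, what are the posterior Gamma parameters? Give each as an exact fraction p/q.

alpha=15, beta=17/2

obs 1: x=5 → posterior Gamma(7, 9/2)
obs 2: x=3 → posterior Gamma(10, 11/2)
obs 3: x=0 → posterior Gamma(10, 13/2)
obs 4: x=2 → posterior Gamma(12, 15/2)
obs 5: x=3 → posterior Gamma(15, 17/2)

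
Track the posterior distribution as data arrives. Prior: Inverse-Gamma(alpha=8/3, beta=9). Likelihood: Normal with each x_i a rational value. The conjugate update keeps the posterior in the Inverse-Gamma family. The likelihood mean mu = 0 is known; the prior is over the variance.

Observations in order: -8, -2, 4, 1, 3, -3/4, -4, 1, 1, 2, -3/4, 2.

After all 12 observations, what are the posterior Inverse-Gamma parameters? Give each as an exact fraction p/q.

obs 1: x=-8 → posterior Inverse-Gamma(19/6, 41)
obs 2: x=-2 → posterior Inverse-Gamma(11/3, 43)
obs 3: x=4 → posterior Inverse-Gamma(25/6, 51)
obs 4: x=1 → posterior Inverse-Gamma(14/3, 103/2)
obs 5: x=3 → posterior Inverse-Gamma(31/6, 56)
obs 6: x=-3/4 → posterior Inverse-Gamma(17/3, 1801/32)
obs 7: x=-4 → posterior Inverse-Gamma(37/6, 2057/32)
obs 8: x=1 → posterior Inverse-Gamma(20/3, 2073/32)
obs 9: x=1 → posterior Inverse-Gamma(43/6, 2089/32)
obs 10: x=2 → posterior Inverse-Gamma(23/3, 2153/32)
obs 11: x=-3/4 → posterior Inverse-Gamma(49/6, 1081/16)
obs 12: x=2 → posterior Inverse-Gamma(26/3, 1113/16)

alpha=26/3, beta=1113/16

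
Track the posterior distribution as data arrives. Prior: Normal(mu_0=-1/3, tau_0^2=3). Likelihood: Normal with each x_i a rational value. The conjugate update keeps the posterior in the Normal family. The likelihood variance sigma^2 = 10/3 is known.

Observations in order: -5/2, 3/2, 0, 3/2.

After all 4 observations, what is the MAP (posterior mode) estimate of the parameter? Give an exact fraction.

7/276

obs 1: x=-5/2 → posterior Normal(-155/114, 30/19)
obs 2: x=3/2 → posterior Normal(-37/84, 15/14)
obs 3: x=0 → posterior Normal(-1/3, 30/37)
obs 4: x=3/2 → posterior Normal(7/276, 15/23)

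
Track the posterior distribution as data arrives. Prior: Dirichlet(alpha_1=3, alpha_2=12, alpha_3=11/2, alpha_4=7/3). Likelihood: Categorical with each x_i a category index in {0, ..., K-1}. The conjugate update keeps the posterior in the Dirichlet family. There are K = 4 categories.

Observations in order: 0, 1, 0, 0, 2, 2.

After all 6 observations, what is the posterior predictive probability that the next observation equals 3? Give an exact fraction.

14/173

obs 1: x=0 → posterior Dirichlet(4, 12, 11/2, 7/3)
obs 2: x=1 → posterior Dirichlet(4, 13, 11/2, 7/3)
obs 3: x=0 → posterior Dirichlet(5, 13, 11/2, 7/3)
obs 4: x=0 → posterior Dirichlet(6, 13, 11/2, 7/3)
obs 5: x=2 → posterior Dirichlet(6, 13, 13/2, 7/3)
obs 6: x=2 → posterior Dirichlet(6, 13, 15/2, 7/3)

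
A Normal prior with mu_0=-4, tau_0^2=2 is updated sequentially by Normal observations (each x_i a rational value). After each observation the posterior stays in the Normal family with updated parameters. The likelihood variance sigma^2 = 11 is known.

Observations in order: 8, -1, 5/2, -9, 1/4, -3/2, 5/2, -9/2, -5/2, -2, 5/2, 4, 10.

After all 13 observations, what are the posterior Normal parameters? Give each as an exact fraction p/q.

obs 1: x=8 → posterior Normal(-28/13, 22/13)
obs 2: x=-1 → posterior Normal(-2, 22/15)
obs 3: x=5/2 → posterior Normal(-25/17, 22/17)
obs 4: x=-9 → posterior Normal(-43/19, 22/19)
obs 5: x=1/4 → posterior Normal(-85/42, 22/21)
obs 6: x=-3/2 → posterior Normal(-91/46, 22/23)
obs 7: x=5/2 → posterior Normal(-81/50, 22/25)
obs 8: x=-9/2 → posterior Normal(-11/6, 22/27)
obs 9: x=-5/2 → posterior Normal(-109/58, 22/29)
obs 10: x=-2 → posterior Normal(-117/62, 22/31)
obs 11: x=5/2 → posterior Normal(-107/66, 2/3)
obs 12: x=4 → posterior Normal(-13/10, 22/35)
obs 13: x=10 → posterior Normal(-51/74, 22/37)

mu_0=-51/74, tau_0^2=22/37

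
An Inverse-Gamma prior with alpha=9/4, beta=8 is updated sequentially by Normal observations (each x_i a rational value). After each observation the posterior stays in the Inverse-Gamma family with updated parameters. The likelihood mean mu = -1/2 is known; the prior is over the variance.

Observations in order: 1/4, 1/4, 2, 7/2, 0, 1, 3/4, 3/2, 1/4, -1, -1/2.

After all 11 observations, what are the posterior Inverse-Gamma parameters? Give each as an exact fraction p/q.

alpha=31/4, beta=193/8

obs 1: x=1/4 → posterior Inverse-Gamma(11/4, 265/32)
obs 2: x=1/4 → posterior Inverse-Gamma(13/4, 137/16)
obs 3: x=2 → posterior Inverse-Gamma(15/4, 187/16)
obs 4: x=7/2 → posterior Inverse-Gamma(17/4, 315/16)
obs 5: x=0 → posterior Inverse-Gamma(19/4, 317/16)
obs 6: x=1 → posterior Inverse-Gamma(21/4, 335/16)
obs 7: x=3/4 → posterior Inverse-Gamma(23/4, 695/32)
obs 8: x=3/2 → posterior Inverse-Gamma(25/4, 759/32)
obs 9: x=1/4 → posterior Inverse-Gamma(27/4, 24)
obs 10: x=-1 → posterior Inverse-Gamma(29/4, 193/8)
obs 11: x=-1/2 → posterior Inverse-Gamma(31/4, 193/8)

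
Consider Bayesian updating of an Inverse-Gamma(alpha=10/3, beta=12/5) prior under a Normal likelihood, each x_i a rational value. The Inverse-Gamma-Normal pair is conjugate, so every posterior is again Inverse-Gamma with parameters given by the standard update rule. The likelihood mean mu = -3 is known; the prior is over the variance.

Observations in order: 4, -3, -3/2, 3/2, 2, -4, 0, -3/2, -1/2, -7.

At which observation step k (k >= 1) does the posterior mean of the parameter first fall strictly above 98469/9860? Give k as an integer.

k = 5

obs 1: x=4 → posterior Inverse-Gamma(23/6, 269/10)
obs 2: x=-3 → posterior Inverse-Gamma(13/3, 269/10)
obs 3: x=-3/2 → posterior Inverse-Gamma(29/6, 1121/40)
obs 4: x=3/2 → posterior Inverse-Gamma(16/3, 763/20)
obs 5: x=2 → posterior Inverse-Gamma(35/6, 1013/20)
obs 6: x=-4 → posterior Inverse-Gamma(19/3, 1023/20)
obs 7: x=0 → posterior Inverse-Gamma(41/6, 1113/20)
obs 8: x=-3/2 → posterior Inverse-Gamma(22/3, 2271/40)
obs 9: x=-1/2 → posterior Inverse-Gamma(47/6, 599/10)
obs 10: x=-7 → posterior Inverse-Gamma(25/3, 679/10)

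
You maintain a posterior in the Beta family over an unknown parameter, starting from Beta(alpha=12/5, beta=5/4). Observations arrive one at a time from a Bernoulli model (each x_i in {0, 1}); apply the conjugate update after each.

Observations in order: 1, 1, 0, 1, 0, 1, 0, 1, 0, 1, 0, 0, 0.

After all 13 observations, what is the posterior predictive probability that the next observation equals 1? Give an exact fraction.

56/111

obs 1: x=1 → posterior Beta(17/5, 5/4)
obs 2: x=1 → posterior Beta(22/5, 5/4)
obs 3: x=0 → posterior Beta(22/5, 9/4)
obs 4: x=1 → posterior Beta(27/5, 9/4)
obs 5: x=0 → posterior Beta(27/5, 13/4)
obs 6: x=1 → posterior Beta(32/5, 13/4)
obs 7: x=0 → posterior Beta(32/5, 17/4)
obs 8: x=1 → posterior Beta(37/5, 17/4)
obs 9: x=0 → posterior Beta(37/5, 21/4)
obs 10: x=1 → posterior Beta(42/5, 21/4)
obs 11: x=0 → posterior Beta(42/5, 25/4)
obs 12: x=0 → posterior Beta(42/5, 29/4)
obs 13: x=0 → posterior Beta(42/5, 33/4)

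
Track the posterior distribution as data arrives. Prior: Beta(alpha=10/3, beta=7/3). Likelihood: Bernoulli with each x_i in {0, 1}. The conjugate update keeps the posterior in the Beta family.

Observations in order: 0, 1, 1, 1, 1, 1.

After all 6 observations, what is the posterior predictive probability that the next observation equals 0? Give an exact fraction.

obs 1: x=0 → posterior Beta(10/3, 10/3)
obs 2: x=1 → posterior Beta(13/3, 10/3)
obs 3: x=1 → posterior Beta(16/3, 10/3)
obs 4: x=1 → posterior Beta(19/3, 10/3)
obs 5: x=1 → posterior Beta(22/3, 10/3)
obs 6: x=1 → posterior Beta(25/3, 10/3)

2/7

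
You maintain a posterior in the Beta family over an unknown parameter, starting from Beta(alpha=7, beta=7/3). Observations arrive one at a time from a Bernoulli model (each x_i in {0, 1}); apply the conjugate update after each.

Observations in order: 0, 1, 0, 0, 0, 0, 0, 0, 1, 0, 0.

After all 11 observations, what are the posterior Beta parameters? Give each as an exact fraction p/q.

obs 1: x=0 → posterior Beta(7, 10/3)
obs 2: x=1 → posterior Beta(8, 10/3)
obs 3: x=0 → posterior Beta(8, 13/3)
obs 4: x=0 → posterior Beta(8, 16/3)
obs 5: x=0 → posterior Beta(8, 19/3)
obs 6: x=0 → posterior Beta(8, 22/3)
obs 7: x=0 → posterior Beta(8, 25/3)
obs 8: x=0 → posterior Beta(8, 28/3)
obs 9: x=1 → posterior Beta(9, 28/3)
obs 10: x=0 → posterior Beta(9, 31/3)
obs 11: x=0 → posterior Beta(9, 34/3)

alpha=9, beta=34/3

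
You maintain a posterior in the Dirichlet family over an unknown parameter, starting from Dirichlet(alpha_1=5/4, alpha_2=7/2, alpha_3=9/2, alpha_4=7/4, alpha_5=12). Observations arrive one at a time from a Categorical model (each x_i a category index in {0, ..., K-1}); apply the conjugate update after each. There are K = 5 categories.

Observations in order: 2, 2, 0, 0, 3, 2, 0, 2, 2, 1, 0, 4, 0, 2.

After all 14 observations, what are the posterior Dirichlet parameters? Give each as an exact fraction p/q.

obs 1: x=2 → posterior Dirichlet(5/4, 7/2, 11/2, 7/4, 12)
obs 2: x=2 → posterior Dirichlet(5/4, 7/2, 13/2, 7/4, 12)
obs 3: x=0 → posterior Dirichlet(9/4, 7/2, 13/2, 7/4, 12)
obs 4: x=0 → posterior Dirichlet(13/4, 7/2, 13/2, 7/4, 12)
obs 5: x=3 → posterior Dirichlet(13/4, 7/2, 13/2, 11/4, 12)
obs 6: x=2 → posterior Dirichlet(13/4, 7/2, 15/2, 11/4, 12)
obs 7: x=0 → posterior Dirichlet(17/4, 7/2, 15/2, 11/4, 12)
obs 8: x=2 → posterior Dirichlet(17/4, 7/2, 17/2, 11/4, 12)
obs 9: x=2 → posterior Dirichlet(17/4, 7/2, 19/2, 11/4, 12)
obs 10: x=1 → posterior Dirichlet(17/4, 9/2, 19/2, 11/4, 12)
obs 11: x=0 → posterior Dirichlet(21/4, 9/2, 19/2, 11/4, 12)
obs 12: x=4 → posterior Dirichlet(21/4, 9/2, 19/2, 11/4, 13)
obs 13: x=0 → posterior Dirichlet(25/4, 9/2, 19/2, 11/4, 13)
obs 14: x=2 → posterior Dirichlet(25/4, 9/2, 21/2, 11/4, 13)

alpha_1=25/4, alpha_2=9/2, alpha_3=21/2, alpha_4=11/4, alpha_5=13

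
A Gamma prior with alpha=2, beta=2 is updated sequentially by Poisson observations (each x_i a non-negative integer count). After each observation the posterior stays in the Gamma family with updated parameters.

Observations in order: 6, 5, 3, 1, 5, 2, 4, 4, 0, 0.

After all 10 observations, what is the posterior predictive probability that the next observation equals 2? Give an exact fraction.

18048195890824097914802748558114029568/74829695578286078013428929473144712489

obs 1: x=6 → posterior Gamma(8, 3)
obs 2: x=5 → posterior Gamma(13, 4)
obs 3: x=3 → posterior Gamma(16, 5)
obs 4: x=1 → posterior Gamma(17, 6)
obs 5: x=5 → posterior Gamma(22, 7)
obs 6: x=2 → posterior Gamma(24, 8)
obs 7: x=4 → posterior Gamma(28, 9)
obs 8: x=4 → posterior Gamma(32, 10)
obs 9: x=0 → posterior Gamma(32, 11)
obs 10: x=0 → posterior Gamma(32, 12)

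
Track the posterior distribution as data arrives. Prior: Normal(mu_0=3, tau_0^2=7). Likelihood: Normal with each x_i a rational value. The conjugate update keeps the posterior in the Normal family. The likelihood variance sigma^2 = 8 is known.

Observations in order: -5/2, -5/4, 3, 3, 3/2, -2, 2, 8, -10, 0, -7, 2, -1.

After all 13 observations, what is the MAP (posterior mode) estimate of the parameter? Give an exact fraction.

-23/396

obs 1: x=-5/2 → posterior Normal(13/30, 56/15)
obs 2: x=-5/4 → posterior Normal(-9/88, 28/11)
obs 3: x=3 → posterior Normal(75/116, 56/29)
obs 4: x=3 → posterior Normal(53/48, 14/9)
obs 5: x=3/2 → posterior Normal(201/172, 56/43)
obs 6: x=-2 → posterior Normal(29/40, 28/25)
obs 7: x=2 → posterior Normal(67/76, 56/57)
obs 8: x=8 → posterior Normal(425/256, 7/8)
obs 9: x=-10 → posterior Normal(145/284, 56/71)
obs 10: x=0 → posterior Normal(145/312, 28/39)
obs 11: x=-7 → posterior Normal(-3/20, 56/85)
obs 12: x=2 → posterior Normal(5/368, 14/23)
obs 13: x=-1 → posterior Normal(-23/396, 56/99)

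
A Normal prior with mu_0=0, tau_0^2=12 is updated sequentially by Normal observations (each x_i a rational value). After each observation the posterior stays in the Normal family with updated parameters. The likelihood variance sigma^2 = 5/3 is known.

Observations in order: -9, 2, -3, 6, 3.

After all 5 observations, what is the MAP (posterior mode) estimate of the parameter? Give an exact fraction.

-36/185

obs 1: x=-9 → posterior Normal(-324/41, 60/41)
obs 2: x=2 → posterior Normal(-36/11, 60/77)
obs 3: x=-3 → posterior Normal(-360/113, 60/113)
obs 4: x=6 → posterior Normal(-144/149, 60/149)
obs 5: x=3 → posterior Normal(-36/185, 12/37)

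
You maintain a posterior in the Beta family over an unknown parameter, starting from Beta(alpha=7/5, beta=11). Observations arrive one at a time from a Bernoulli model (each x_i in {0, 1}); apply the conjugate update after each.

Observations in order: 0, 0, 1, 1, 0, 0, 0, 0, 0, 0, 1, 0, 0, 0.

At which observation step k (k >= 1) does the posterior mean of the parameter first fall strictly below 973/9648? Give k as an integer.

k = 2

obs 1: x=0 → posterior Beta(7/5, 12)
obs 2: x=0 → posterior Beta(7/5, 13)
obs 3: x=1 → posterior Beta(12/5, 13)
obs 4: x=1 → posterior Beta(17/5, 13)
obs 5: x=0 → posterior Beta(17/5, 14)
obs 6: x=0 → posterior Beta(17/5, 15)
obs 7: x=0 → posterior Beta(17/5, 16)
obs 8: x=0 → posterior Beta(17/5, 17)
obs 9: x=0 → posterior Beta(17/5, 18)
obs 10: x=0 → posterior Beta(17/5, 19)
obs 11: x=1 → posterior Beta(22/5, 19)
obs 12: x=0 → posterior Beta(22/5, 20)
obs 13: x=0 → posterior Beta(22/5, 21)
obs 14: x=0 → posterior Beta(22/5, 22)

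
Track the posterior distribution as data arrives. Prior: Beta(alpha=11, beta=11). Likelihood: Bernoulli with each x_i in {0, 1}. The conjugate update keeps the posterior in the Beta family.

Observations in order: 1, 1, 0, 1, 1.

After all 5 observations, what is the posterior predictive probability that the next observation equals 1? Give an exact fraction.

5/9

obs 1: x=1 → posterior Beta(12, 11)
obs 2: x=1 → posterior Beta(13, 11)
obs 3: x=0 → posterior Beta(13, 12)
obs 4: x=1 → posterior Beta(14, 12)
obs 5: x=1 → posterior Beta(15, 12)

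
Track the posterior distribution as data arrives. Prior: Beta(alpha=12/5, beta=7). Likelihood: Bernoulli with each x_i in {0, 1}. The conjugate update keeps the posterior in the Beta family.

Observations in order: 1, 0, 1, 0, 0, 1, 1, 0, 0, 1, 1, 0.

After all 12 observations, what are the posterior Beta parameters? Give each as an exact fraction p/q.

obs 1: x=1 → posterior Beta(17/5, 7)
obs 2: x=0 → posterior Beta(17/5, 8)
obs 3: x=1 → posterior Beta(22/5, 8)
obs 4: x=0 → posterior Beta(22/5, 9)
obs 5: x=0 → posterior Beta(22/5, 10)
obs 6: x=1 → posterior Beta(27/5, 10)
obs 7: x=1 → posterior Beta(32/5, 10)
obs 8: x=0 → posterior Beta(32/5, 11)
obs 9: x=0 → posterior Beta(32/5, 12)
obs 10: x=1 → posterior Beta(37/5, 12)
obs 11: x=1 → posterior Beta(42/5, 12)
obs 12: x=0 → posterior Beta(42/5, 13)

alpha=42/5, beta=13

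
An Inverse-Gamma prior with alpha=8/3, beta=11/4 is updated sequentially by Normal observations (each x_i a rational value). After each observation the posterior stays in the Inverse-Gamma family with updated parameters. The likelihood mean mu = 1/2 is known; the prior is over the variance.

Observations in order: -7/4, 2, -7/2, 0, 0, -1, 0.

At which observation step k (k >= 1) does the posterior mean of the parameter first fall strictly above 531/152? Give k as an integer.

k = 3

obs 1: x=-7/4 → posterior Inverse-Gamma(19/6, 169/32)
obs 2: x=2 → posterior Inverse-Gamma(11/3, 205/32)
obs 3: x=-7/2 → posterior Inverse-Gamma(25/6, 461/32)
obs 4: x=0 → posterior Inverse-Gamma(14/3, 465/32)
obs 5: x=0 → posterior Inverse-Gamma(31/6, 469/32)
obs 6: x=-1 → posterior Inverse-Gamma(17/3, 505/32)
obs 7: x=0 → posterior Inverse-Gamma(37/6, 509/32)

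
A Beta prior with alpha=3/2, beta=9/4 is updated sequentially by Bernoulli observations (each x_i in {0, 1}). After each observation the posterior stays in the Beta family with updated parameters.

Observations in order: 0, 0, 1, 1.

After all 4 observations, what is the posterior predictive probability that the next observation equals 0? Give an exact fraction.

17/31

obs 1: x=0 → posterior Beta(3/2, 13/4)
obs 2: x=0 → posterior Beta(3/2, 17/4)
obs 3: x=1 → posterior Beta(5/2, 17/4)
obs 4: x=1 → posterior Beta(7/2, 17/4)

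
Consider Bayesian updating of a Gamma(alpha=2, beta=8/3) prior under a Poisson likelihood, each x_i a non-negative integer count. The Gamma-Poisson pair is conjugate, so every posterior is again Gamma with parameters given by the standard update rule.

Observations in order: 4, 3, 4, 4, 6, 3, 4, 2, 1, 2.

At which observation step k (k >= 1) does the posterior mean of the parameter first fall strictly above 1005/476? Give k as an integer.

obs 1: x=4 → posterior Gamma(6, 11/3)
obs 2: x=3 → posterior Gamma(9, 14/3)
obs 3: x=4 → posterior Gamma(13, 17/3)
obs 4: x=4 → posterior Gamma(17, 20/3)
obs 5: x=6 → posterior Gamma(23, 23/3)
obs 6: x=3 → posterior Gamma(26, 26/3)
obs 7: x=4 → posterior Gamma(30, 29/3)
obs 8: x=2 → posterior Gamma(32, 32/3)
obs 9: x=1 → posterior Gamma(33, 35/3)
obs 10: x=2 → posterior Gamma(35, 38/3)

k = 3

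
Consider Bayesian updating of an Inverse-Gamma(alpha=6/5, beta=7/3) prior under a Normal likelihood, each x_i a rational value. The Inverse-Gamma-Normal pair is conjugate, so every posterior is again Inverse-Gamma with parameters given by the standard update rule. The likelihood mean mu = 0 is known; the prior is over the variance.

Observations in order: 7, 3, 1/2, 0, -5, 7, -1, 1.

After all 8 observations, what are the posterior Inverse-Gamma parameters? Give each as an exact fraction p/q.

obs 1: x=7 → posterior Inverse-Gamma(17/10, 161/6)
obs 2: x=3 → posterior Inverse-Gamma(11/5, 94/3)
obs 3: x=1/2 → posterior Inverse-Gamma(27/10, 755/24)
obs 4: x=0 → posterior Inverse-Gamma(16/5, 755/24)
obs 5: x=-5 → posterior Inverse-Gamma(37/10, 1055/24)
obs 6: x=7 → posterior Inverse-Gamma(21/5, 1643/24)
obs 7: x=-1 → posterior Inverse-Gamma(47/10, 1655/24)
obs 8: x=1 → posterior Inverse-Gamma(26/5, 1667/24)

alpha=26/5, beta=1667/24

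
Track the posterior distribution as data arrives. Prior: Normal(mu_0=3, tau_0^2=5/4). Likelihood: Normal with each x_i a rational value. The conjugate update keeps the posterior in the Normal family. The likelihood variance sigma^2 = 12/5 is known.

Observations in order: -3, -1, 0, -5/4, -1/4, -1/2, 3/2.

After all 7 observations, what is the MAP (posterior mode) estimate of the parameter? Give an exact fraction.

obs 1: x=-3 → posterior Normal(69/73, 60/73)
obs 2: x=-1 → posterior Normal(22/49, 30/49)
obs 3: x=0 → posterior Normal(44/123, 20/41)
obs 4: x=-5/4 → posterior Normal(51/592, 15/37)
obs 5: x=-1/4 → posterior Normal(13/346, 60/173)
obs 6: x=-1/2 → posterior Normal(-1/33, 10/33)
obs 7: x=3/2 → posterior Normal(63/446, 60/223)

63/446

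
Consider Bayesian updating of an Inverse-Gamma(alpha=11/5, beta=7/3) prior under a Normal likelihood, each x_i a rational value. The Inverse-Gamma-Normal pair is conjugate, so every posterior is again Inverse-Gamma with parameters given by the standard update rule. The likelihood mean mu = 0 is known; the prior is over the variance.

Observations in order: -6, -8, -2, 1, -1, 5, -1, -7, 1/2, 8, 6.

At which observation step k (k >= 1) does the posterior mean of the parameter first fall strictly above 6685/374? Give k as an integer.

k = 2

obs 1: x=-6 → posterior Inverse-Gamma(27/10, 61/3)
obs 2: x=-8 → posterior Inverse-Gamma(16/5, 157/3)
obs 3: x=-2 → posterior Inverse-Gamma(37/10, 163/3)
obs 4: x=1 → posterior Inverse-Gamma(21/5, 329/6)
obs 5: x=-1 → posterior Inverse-Gamma(47/10, 166/3)
obs 6: x=5 → posterior Inverse-Gamma(26/5, 407/6)
obs 7: x=-1 → posterior Inverse-Gamma(57/10, 205/3)
obs 8: x=-7 → posterior Inverse-Gamma(31/5, 557/6)
obs 9: x=1/2 → posterior Inverse-Gamma(67/10, 2231/24)
obs 10: x=8 → posterior Inverse-Gamma(36/5, 2999/24)
obs 11: x=6 → posterior Inverse-Gamma(77/10, 3431/24)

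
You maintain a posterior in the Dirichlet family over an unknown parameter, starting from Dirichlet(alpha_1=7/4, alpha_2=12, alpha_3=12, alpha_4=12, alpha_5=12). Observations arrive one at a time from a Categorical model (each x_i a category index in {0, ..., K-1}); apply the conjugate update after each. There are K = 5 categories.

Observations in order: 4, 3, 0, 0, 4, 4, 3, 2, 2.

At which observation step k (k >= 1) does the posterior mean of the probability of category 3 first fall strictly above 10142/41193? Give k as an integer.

obs 1: x=4 → posterior Dirichlet(7/4, 12, 12, 12, 13)
obs 2: x=3 → posterior Dirichlet(7/4, 12, 12, 13, 13)
obs 3: x=0 → posterior Dirichlet(11/4, 12, 12, 13, 13)
obs 4: x=0 → posterior Dirichlet(15/4, 12, 12, 13, 13)
obs 5: x=4 → posterior Dirichlet(15/4, 12, 12, 13, 14)
obs 6: x=4 → posterior Dirichlet(15/4, 12, 12, 13, 15)
obs 7: x=3 → posterior Dirichlet(15/4, 12, 12, 14, 15)
obs 8: x=2 → posterior Dirichlet(15/4, 12, 13, 14, 15)
obs 9: x=2 → posterior Dirichlet(15/4, 12, 14, 14, 15)

k = 2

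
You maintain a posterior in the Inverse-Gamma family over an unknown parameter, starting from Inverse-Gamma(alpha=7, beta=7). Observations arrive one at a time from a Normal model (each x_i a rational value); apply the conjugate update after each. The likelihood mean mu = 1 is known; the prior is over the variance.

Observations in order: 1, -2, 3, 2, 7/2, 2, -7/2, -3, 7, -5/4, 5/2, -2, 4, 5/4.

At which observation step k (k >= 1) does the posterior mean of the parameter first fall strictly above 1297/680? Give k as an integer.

obs 1: x=1 → posterior Inverse-Gamma(15/2, 7)
obs 2: x=-2 → posterior Inverse-Gamma(8, 23/2)
obs 3: x=3 → posterior Inverse-Gamma(17/2, 27/2)
obs 4: x=2 → posterior Inverse-Gamma(9, 14)
obs 5: x=7/2 → posterior Inverse-Gamma(19/2, 137/8)
obs 6: x=2 → posterior Inverse-Gamma(10, 141/8)
obs 7: x=-7/2 → posterior Inverse-Gamma(21/2, 111/4)
obs 8: x=-3 → posterior Inverse-Gamma(11, 143/4)
obs 9: x=7 → posterior Inverse-Gamma(23/2, 215/4)
obs 10: x=-5/4 → posterior Inverse-Gamma(12, 1801/32)
obs 11: x=5/2 → posterior Inverse-Gamma(25/2, 1837/32)
obs 12: x=-2 → posterior Inverse-Gamma(13, 1981/32)
obs 13: x=4 → posterior Inverse-Gamma(27/2, 2125/32)
obs 14: x=5/4 → posterior Inverse-Gamma(14, 1063/16)

k = 5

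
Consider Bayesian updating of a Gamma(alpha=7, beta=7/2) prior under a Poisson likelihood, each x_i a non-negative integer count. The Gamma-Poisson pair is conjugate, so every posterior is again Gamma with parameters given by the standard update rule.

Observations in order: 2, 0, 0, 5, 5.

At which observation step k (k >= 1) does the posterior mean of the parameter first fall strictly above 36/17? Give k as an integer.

k = 5

obs 1: x=2 → posterior Gamma(9, 9/2)
obs 2: x=0 → posterior Gamma(9, 11/2)
obs 3: x=0 → posterior Gamma(9, 13/2)
obs 4: x=5 → posterior Gamma(14, 15/2)
obs 5: x=5 → posterior Gamma(19, 17/2)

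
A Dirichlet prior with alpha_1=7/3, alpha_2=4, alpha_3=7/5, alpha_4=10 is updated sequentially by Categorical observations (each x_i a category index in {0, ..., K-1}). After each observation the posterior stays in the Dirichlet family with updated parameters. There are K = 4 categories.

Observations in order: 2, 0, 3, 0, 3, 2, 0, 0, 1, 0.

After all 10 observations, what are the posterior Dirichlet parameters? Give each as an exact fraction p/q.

alpha_1=22/3, alpha_2=5, alpha_3=17/5, alpha_4=12

obs 1: x=2 → posterior Dirichlet(7/3, 4, 12/5, 10)
obs 2: x=0 → posterior Dirichlet(10/3, 4, 12/5, 10)
obs 3: x=3 → posterior Dirichlet(10/3, 4, 12/5, 11)
obs 4: x=0 → posterior Dirichlet(13/3, 4, 12/5, 11)
obs 5: x=3 → posterior Dirichlet(13/3, 4, 12/5, 12)
obs 6: x=2 → posterior Dirichlet(13/3, 4, 17/5, 12)
obs 7: x=0 → posterior Dirichlet(16/3, 4, 17/5, 12)
obs 8: x=0 → posterior Dirichlet(19/3, 4, 17/5, 12)
obs 9: x=1 → posterior Dirichlet(19/3, 5, 17/5, 12)
obs 10: x=0 → posterior Dirichlet(22/3, 5, 17/5, 12)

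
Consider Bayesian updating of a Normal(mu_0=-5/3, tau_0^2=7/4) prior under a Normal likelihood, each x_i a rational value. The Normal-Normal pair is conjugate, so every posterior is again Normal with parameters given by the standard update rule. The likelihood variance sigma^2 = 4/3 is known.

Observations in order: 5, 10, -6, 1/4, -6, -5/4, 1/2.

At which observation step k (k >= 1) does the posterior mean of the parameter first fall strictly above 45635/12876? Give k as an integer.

obs 1: x=5 → posterior Normal(235/111, 28/37)
obs 2: x=10 → posterior Normal(865/174, 14/29)
obs 3: x=-6 → posterior Normal(487/237, 28/79)
obs 4: x=1/4 → posterior Normal(2011/1200, 7/25)
obs 5: x=-6 → posterior Normal(499/1452, 28/121)
obs 6: x=-5/4 → posterior Normal(23/213, 14/71)
obs 7: x=1/2 → posterior Normal(155/978, 28/163)

k = 2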